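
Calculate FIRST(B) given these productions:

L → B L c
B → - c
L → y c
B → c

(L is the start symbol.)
To compute FIRST(B), examine every production with B on the left-hand side, reading each right-hand side left to right until a non-nullable symbol is reached.

From B → - c:
  - '-' is a terminal: add '-' and stop
From B → c:
  - c is a terminal: add 'c' and stop

Collecting: FIRST(B) = { '-', 'c' }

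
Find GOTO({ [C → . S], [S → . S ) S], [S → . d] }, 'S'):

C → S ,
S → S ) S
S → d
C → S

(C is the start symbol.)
{ [C → S .], [S → S . ) S] }

GOTO(I, 'S') = CLOSURE({ [A → αX.β] : [A → α.Xβ] ∈ I, X = 'S' })

Items with dot before 'S', with the dot advanced:
  [C → . S] → [C → S .]
  [S → . S ) S] → [S → S . ) S]
Closure adds nothing (no advanced item has the dot before a non-terminal).

GOTO = { [C → S .], [S → S . ) S] }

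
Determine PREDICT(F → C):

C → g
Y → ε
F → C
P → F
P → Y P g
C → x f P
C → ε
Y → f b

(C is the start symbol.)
{ $, 'g', 'x' }

PREDICT(F → C) = (FIRST(RHS) \ {ε}) ∪ (FOLLOW(F) if ε ∈ FIRST(RHS), i.e. RHS ⇒* ε)
FIRST(C) = { 'g', 'x', ε }
FIRST(C) = { 'g', 'x', ε }
ε ∈ FIRST(C) (the right-hand side is nullable), so add FOLLOW(F) = { $, 'g' }
PREDICT(F → C) = { $, 'g', 'x' }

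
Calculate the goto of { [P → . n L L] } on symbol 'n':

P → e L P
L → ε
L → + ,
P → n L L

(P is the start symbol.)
{ [L → . + ,], [L → .], [P → n . L L] }

GOTO(I, 'n') = CLOSURE({ [A → αX.β] : [A → α.Xβ] ∈ I, X = 'n' })

Items with dot before 'n', with the dot advanced:
  [P → . n L L] → [P → n . L L]
Closure of the advanced items:
  [P → n . L L] has the dot before L: add [L → .], [L → . + ,]

GOTO = { [L → . + ,], [L → .], [P → n . L L] }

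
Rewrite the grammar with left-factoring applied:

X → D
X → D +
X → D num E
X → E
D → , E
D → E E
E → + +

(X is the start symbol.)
X → D X'
X' → ε
X' → +
X' → num E
X → E
D → , E
D → E E
E → + +

Left-factoring transforms A → αβ₁ | αβ₂ into A → αA' and A' → β₁ | β₂
(α is the longest common prefix among the alternatives). Repeat until
no nonterminal has two alternatives with a common prefix.

Round 1: X has alternatives sharing prefix 'D'. Introduce X': X → D X'
  Add: X' → ε
  Add: X' → +
  Add: X' → num E

No remaining common prefixes — done.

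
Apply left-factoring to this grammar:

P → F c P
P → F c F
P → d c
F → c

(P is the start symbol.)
P → F c P'
P' → P
P' → F
P → d c
F → c

Left-factoring transforms A → αβ₁ | αβ₂ into A → αA' and A' → β₁ | β₂
(α is the longest common prefix among the alternatives). Repeat until
no nonterminal has two alternatives with a common prefix.

Round 1: P has alternatives sharing prefix 'F c'. Introduce P': P → F c P'
  Add: P' → P
  Add: P' → F

No remaining common prefixes — done.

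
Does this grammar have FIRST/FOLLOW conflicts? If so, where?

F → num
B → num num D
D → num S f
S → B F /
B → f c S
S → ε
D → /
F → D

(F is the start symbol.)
Yes. S → B F '/' with FOLLOW(S) on { 'f', 'num' }

A FIRST/FOLLOW conflict occurs when a non-terminal N has a nullable alternative N → β (β ⇒* ε) and another alternative N → α with FIRST(α) ∩ FOLLOW(N) ≠ ∅: on such a lookahead the parser cannot decide between expanding α and letting N vanish via β.

Nullable non-terminals: S.
FIRST sets used below: FIRST(B) = { 'f', 'num' }

S: nullable alternative(s) S → ε; FOLLOW(S) = { '/', 'f', 'num' }
  S → B F /: FIRST \ {ε} = { 'f', 'num' } — overlaps FOLLOW(S) on { 'f', 'num' }: CONFLICT
  S → ε: FIRST \ {ε} = { } — this is the only nullable alternative, skip

B, D, F have no nullable alternative, so no FIRST/FOLLOW check is needed there.

So the grammar has 1 FIRST/FOLLOW conflict (marked CONFLICT above).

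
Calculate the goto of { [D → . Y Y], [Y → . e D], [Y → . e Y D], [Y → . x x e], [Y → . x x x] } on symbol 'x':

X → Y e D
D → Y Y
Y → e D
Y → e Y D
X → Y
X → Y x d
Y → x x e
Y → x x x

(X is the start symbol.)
GOTO(I, 'x') = CLOSURE({ [A → αX.β] : [A → α.Xβ] ∈ I, X = 'x' })

Items with dot before 'x', with the dot advanced:
  [Y → . x x e] → [Y → x . x e]
  [Y → . x x x] → [Y → x . x x]
Closure adds nothing (no advanced item has the dot before a non-terminal).

GOTO = { [Y → x . x e], [Y → x . x x] }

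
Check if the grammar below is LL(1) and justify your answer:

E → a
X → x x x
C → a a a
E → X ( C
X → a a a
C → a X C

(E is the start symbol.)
No. Predict set conflict for E: { 'a' }

A grammar is LL(1) if for each non-terminal N with multiple productions, the predict sets of those productions are pairwise disjoint, where PREDICT(N → α) = (FIRST(α) \ {ε}) ∪ (FOLLOW(N) if α ⇒* ε).

Relevant sets:
  FIRST(X) = { 'a', 'x' }

For E:
  PREDICT(E → a) = { 'a' }
  PREDICT(E → X '(' C) = { 'a', 'x' }
For X:
  PREDICT(X → x x x) = { 'x' }
  PREDICT(X → a a a) = { 'a' }
For C:
  PREDICT(C → a a a) = { 'a' }
  PREDICT(C → a X C) = { 'a' }

Conflict found: Predict set conflict for E: { 'a' }
The grammar is NOT LL(1).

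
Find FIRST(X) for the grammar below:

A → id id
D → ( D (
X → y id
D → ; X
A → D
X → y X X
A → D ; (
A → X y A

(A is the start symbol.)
{ 'y' }

To compute FIRST(X), examine every production with X on the left-hand side, reading each right-hand side left to right until a non-nullable symbol is reached.

From X → y id:
  - y is a terminal: add 'y' and stop
From X → y X X:
  - y is a terminal: add 'y' and stop

Collecting: FIRST(X) = { 'y' }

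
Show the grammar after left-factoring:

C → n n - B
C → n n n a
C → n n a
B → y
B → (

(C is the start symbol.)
C → n n C'
C' → - B
C' → n a
C' → a
B → y
B → (

Left-factoring transforms A → αβ₁ | αβ₂ into A → αA' and A' → β₁ | β₂
(α is the longest common prefix among the alternatives). Repeat until
no nonterminal has two alternatives with a common prefix.

Round 1: C has alternatives sharing prefix 'n n'. Introduce C': C → n n C'
  Add: C' → - B
  Add: C' → n a
  Add: C' → a

No remaining common prefixes — done.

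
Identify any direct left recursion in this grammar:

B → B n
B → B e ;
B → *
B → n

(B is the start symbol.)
B → B n: LEFT RECURSIVE (starts with B)
B → B e ;: LEFT RECURSIVE (starts with B)
B → *: starts with '*'
B → n: starts with n

The grammar has direct left recursion on: B.

Answer: Yes, B is left-recursive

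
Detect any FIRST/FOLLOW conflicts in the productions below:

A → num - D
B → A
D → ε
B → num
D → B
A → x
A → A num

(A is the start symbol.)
Yes. D → B with FOLLOW(D) on { 'num' }

Nullable non-terminals: D.
FIRST sets used below: FIRST(B) = { 'num', 'x' }

D: nullable alternative(s) D → ε; FOLLOW(D) = { $, 'num' }
  D → ε: FIRST \ {ε} = { } — this is the only nullable alternative, skip
  D → B: FIRST \ {ε} = { 'num', 'x' } — overlaps FOLLOW(D) on { 'num' }: CONFLICT

A, B have no nullable alternative, so no FIRST/FOLLOW check is needed there.

So the grammar has 1 FIRST/FOLLOW conflict (marked CONFLICT above).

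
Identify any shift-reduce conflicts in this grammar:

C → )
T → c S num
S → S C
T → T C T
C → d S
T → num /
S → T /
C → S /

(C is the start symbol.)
Augment with C' → C and build the canonical LR(0) collection (I0 = CLOSURE({[C' → . C]}), then GOTO on every symbol after a dot until no new states appear). It has 17 states:
  I0: { [C → . )], [C → . S /], [C → . d S], [C' → . C], [S → . S C], [S → . T /], [T → . T C T], [T → . c S num], [T → . num /] }  — shift
  I1: { [C → ) .] }  — reduce
  I2: { [C' → C .] }  — accept
  I3: { [C → . )], [C → . S /], [C → . d S], [C → S . /], [S → . S C], [S → . T /], [S → S . C], [T → . T C T], [T → . c S num], [T → . num /] }  — shift
  I4: { [C → . )], [C → . S /], [C → . d S], [S → . S C], [S → . T /], [S → T . /], [T → . T C T], [T → . c S num], [T → . num /], [T → T . C T] }  — shift
  I5: { [S → . S C], [S → . T /], [T → . T C T], [T → . c S num], [T → . num /], [T → c . S num] }  — shift
  I6: { [C → d . S], [S → . S C], [S → . T /], [T → . T C T], [T → . c S num], [T → . num /] }  — shift
  I7: { [T → num . /] }  — shift
  I8: { [T → num / .] }  — reduce
  I9: { [C → . )], [C → . S /], [C → . d S], [C → d S .], [S → . S C], [S → . T /], [S → S . C], [T → . T C T], [T → . c S num], [T → . num /] }  — shift, reduce
  I10: { [S → S C .] }  — reduce
  I11: { [C → . )], [C → . S /], [C → . d S], [S → . S C], [S → . T /], [S → S . C], [T → . T C T], [T → . c S num], [T → . num /], [T → c S . num] }  — shift
  I12: { [T → c S num .], [T → num . /] }  — shift, reduce
  I13: { [S → T / .] }  — reduce
  I14: { [T → . T C T], [T → . c S num], [T → . num /], [T → T C . T] }  — shift
  I15: { [C → . )], [C → . S /], [C → . d S], [S → . S C], [S → . T /], [T → . T C T], [T → . c S num], [T → . num /], [T → T . C T], [T → T C T .] }  — shift, reduce
  I16: { [C → S / .] }  — reduce

I9 contains reduce item [C → d S .] and shift items [C → . )], [C → . d S], [T → . c S num], [T → . num /] — shift-reduce conflict.
I12 contains reduce item [T → c S num .] and shift item [T → num . /] — shift-reduce conflict.
I15 contains reduce item [T → T C T .] and shift items [C → . )], [C → . d S], [T → . c S num], [T → . num /] — shift-reduce conflict.

Answer: Yes — I9: [C → d S .] vs [C → . )]; I12: [T → c S num .] vs [T → num . /]; I15: [T → T C T .] vs [C → . )]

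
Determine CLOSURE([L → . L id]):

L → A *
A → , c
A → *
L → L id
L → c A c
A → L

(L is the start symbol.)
To compute CLOSURE, for each item [A → α.Bβ] where B is a non-terminal, add [B → .γ] for all productions B → γ; repeat for the newly added items until nothing changes.

Start with: [L → . L id]
  [L → . L id] has the dot before L: add [L → . A *], [L → . c A c]
  [L → . A *] has the dot before A: add [A → . , c], [A → . *], [A → . L]
No further items can be added.

CLOSURE = { [A → . *], [A → . , c], [A → . L], [L → . A *], [L → . L id], [L → . c A c] }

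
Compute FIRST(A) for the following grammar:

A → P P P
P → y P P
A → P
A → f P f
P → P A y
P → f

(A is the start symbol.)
To compute FIRST(A), examine every production with A on the left-hand side, reading each right-hand side left to right until a non-nullable symbol is reached.

FIRST sets of the other non-terminals involved (by the same procedure, iterated to a fixed point):
  FIRST(P) = { 'f', 'y' }

From A → P P P:
  - P is a non-terminal: add FIRST(P) \ {ε} = { 'f', 'y' }
    P is not nullable, so stop
From A → P:
  - P is a non-terminal: add FIRST(P) \ {ε} = { 'f', 'y' }
    P is not nullable, so stop
From A → f P f:
  - f is a terminal: add 'f' and stop

Collecting: FIRST(A) = { 'f', 'y' }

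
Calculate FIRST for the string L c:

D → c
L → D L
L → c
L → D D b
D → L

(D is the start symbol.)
{ 'c' }

FIRST sets of the non-terminals involved (from the grammar, by fixed-point iteration):
  FIRST(L) = { 'c' }

To compute FIRST(L c), process the symbols left to right:
Symbol L is a non-terminal. Add FIRST(L) \ {ε} = { 'c' }
L is not nullable (ε ∉ FIRST(L)), so stop here.
FIRST(L c) = { 'c' }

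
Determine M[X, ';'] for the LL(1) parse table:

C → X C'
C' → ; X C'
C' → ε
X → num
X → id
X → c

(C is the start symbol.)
To find M[X, ';'], we find productions for X where ';' is in the predict set (PREDICT(N → α) = (FIRST(α) \ {ε}) ∪ (FOLLOW(N) if α ⇒* ε)).

X → num: PREDICT = { 'num' }
X → id: PREDICT = { 'id' }
X → c: PREDICT = { 'c' }

M[X, ';'] is empty (no production applies)

Answer: Empty (error entry)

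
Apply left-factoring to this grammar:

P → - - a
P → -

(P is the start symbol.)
P → - P'
P' → - a
P' → ε

Left-factoring transforms A → αβ₁ | αβ₂ into A → αA' and A' → β₁ | β₂
(α is the longest common prefix among the alternatives). Repeat until
no nonterminal has two alternatives with a common prefix.

Round 1: P has alternatives sharing prefix '-'. Introduce P': P → - P'
  Add: P' → - a
  Add: P' → ε

No remaining common prefixes — done.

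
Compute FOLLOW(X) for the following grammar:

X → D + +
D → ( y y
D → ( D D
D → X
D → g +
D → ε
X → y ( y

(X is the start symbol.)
{ $, '(', '+', 'g', 'y' }

To compute FOLLOW(X), find every occurrence of X on a right-hand side N → α X β: add FIRST(β) \ {ε}, and if β is empty or nullable also add FOLLOW(N). Iterate to a fixed point.

X is the start symbol, so $ ∈ FOLLOW(X).
In D → X: X is at the end, add FOLLOW(D)

The FOLLOW sets referred to above (computed the same way, to a fixed point):
  FOLLOW(D) = { '(', '+', 'g', 'y' }

Taking the union: FOLLOW(X) = { $, '(', '+', 'g', 'y' }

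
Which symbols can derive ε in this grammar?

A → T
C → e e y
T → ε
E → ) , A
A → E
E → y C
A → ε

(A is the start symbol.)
A non-terminal is nullable if it can derive ε (the empty string): either it has an ε-production, or it has a production whose right-hand side consists entirely of nullable non-terminals.

ε-productions: T → ε, A → ε
So T, A are immediately nullable.
No further non-terminal can be added: every production for the remaining non-terminals contains a terminal or a non-nullable non-terminal.
Nullable = { 'A', 'T' }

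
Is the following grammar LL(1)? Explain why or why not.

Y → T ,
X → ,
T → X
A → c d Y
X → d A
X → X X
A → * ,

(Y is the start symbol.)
No. Predict set conflict for X: { ',' }

A grammar is LL(1) if for each non-terminal N with multiple productions, the predict sets of those productions are pairwise disjoint, where PREDICT(N → α) = (FIRST(α) \ {ε}) ∪ (FOLLOW(N) if α ⇒* ε).

Relevant sets:
  FIRST(X) = { ',', 'd' }

For X:
  PREDICT(X → ',') = { ',' }
  PREDICT(X → d A) = { 'd' }
  PREDICT(X → X X) = { ',', 'd' }
For A:
  PREDICT(A → c d Y) = { 'c' }
  PREDICT(A → '*' ',') = { '*' }
Y, T have a single production, so nothing to check there.

Conflict found: Predict set conflict for X: { ',' }
The grammar is NOT LL(1).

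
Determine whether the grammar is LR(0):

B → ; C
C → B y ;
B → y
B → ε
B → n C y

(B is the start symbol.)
No. Shift-reduce conflict between [B → .] and [B → . ; C]

A grammar is LR(0) if no state in the canonical LR(0) collection has:
  - both a shift item (dot before a terminal) and a complete item (shift-reduce conflict), or
  - two or more complete items (reduce-reduce conflict; the accept item [B' → B .] counts as a complete item here).

Augment with B' → B and build the canonical LR(0) collection (I0 = CLOSURE({[B' → . B]}), then GOTO on every symbol after a dot until no new states appear). It has 11 states:
  I0: { [B → . ; C], [B → . n C y], [B → . y], [B → .], [B' → . B] }  — shift, reduce
  I1: { [B → . ; C], [B → . n C y], [B → . y], [B → .], [B → ; . C], [C → . B y ;] }  — shift, reduce
  I2: { [B' → B .] }  — accept
  I3: { [B → . ; C], [B → . n C y], [B → . y], [B → .], [B → n . C y], [C → . B y ;] }  — shift, reduce
  I4: { [B → y .] }  — reduce
  I5: { [C → B . y ;] }  — shift
  I6: { [B → n C . y] }  — shift
  I7: { [B → n C y .] }  — reduce
  I8: { [C → B y . ;] }  — shift
  I9: { [C → B y ; .] }  — reduce
  I10: { [B → ; C .] }  — reduce

Conflict in state I0:
  Shift-reduce conflict between [B → .] and [B → . ; C]
So the grammar is NOT LR(0).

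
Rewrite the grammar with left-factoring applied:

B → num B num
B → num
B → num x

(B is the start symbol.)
Left-factoring transforms A → αβ₁ | αβ₂ into A → αA' and A' → β₁ | β₂
(α is the longest common prefix among the alternatives). Repeat until
no nonterminal has two alternatives with a common prefix.

Round 1: B has alternatives sharing prefix 'num'. Introduce B': B → num B'
  Add: B' → B num
  Add: B' → ε
  Add: B' → x

No remaining common prefixes — done.

Resulting grammar:
B → num B'
B' → B num
B' → ε
B' → x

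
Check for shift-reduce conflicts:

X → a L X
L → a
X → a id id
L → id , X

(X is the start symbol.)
No shift-reduce conflicts

A shift-reduce conflict occurs when an LR(0) state has both:
  - a complete (reduce) item [A → α .] (dot at the end), and
  - a shift item [B → β . c γ] (dot before a terminal).

Augment with X' → X and build the canonical LR(0) collection (I0 = CLOSURE({[X' → . X]}), then GOTO on every symbol after a dot until no new states appear). It has 10 states:
  I0: { [X → . a L X], [X → . a id id], [X' → . X] }  — shift
  I1: { [X' → X .] }  — accept
  I2: { [L → . a], [L → . id , X], [X → a . L X], [X → a . id id] }  — shift
  I3: { [X → . a L X], [X → . a id id], [X → a L . X] }  — shift
  I4: { [L → a .] }  — reduce
  I5: { [L → id . , X], [X → a id . id] }  — shift
  I6: { [L → id , . X], [X → . a L X], [X → . a id id] }  — shift
  I7: { [X → a id id .] }  — reduce
  I8: { [L → id , X .] }  — reduce
  I9: { [X → a L X .] }  — reduce

No state contains both a complete item and a shift item.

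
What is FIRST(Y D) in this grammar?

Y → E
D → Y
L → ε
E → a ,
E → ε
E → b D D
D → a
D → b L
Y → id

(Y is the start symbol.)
FIRST sets of the non-terminals involved (from the grammar, by fixed-point iteration):
  FIRST(Y) = { 'a', 'b', 'id', ε }
  FIRST(D) = { 'a', 'b', 'id', ε }

To compute FIRST(Y D), process the symbols left to right:
Symbol Y is a non-terminal. Add FIRST(Y) \ {ε} = { 'a', 'b', 'id' }
Y is nullable (ε ∈ FIRST(Y)), continue to the next symbol.
Symbol D is a non-terminal. Add FIRST(D) \ {ε} = { 'a', 'b', 'id' }
D is nullable (ε ∈ FIRST(D)), continue to the next symbol.
All symbols are nullable, so ε is in the result.
FIRST(Y D) = { 'a', 'b', 'id', ε }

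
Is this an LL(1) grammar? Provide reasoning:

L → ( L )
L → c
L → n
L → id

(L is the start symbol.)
A grammar is LL(1) if for each non-terminal N with multiple productions, the predict sets of those productions are pairwise disjoint, where PREDICT(N → α) = (FIRST(α) \ {ε}) ∪ (FOLLOW(N) if α ⇒* ε).

For L:
  PREDICT(L → '(' L ')') = { '(' }
  PREDICT(L → c) = { 'c' }
  PREDICT(L → n) = { 'n' }
  PREDICT(L → id) = { 'id' }

All predict sets are disjoint. The grammar IS LL(1).

Answer: Yes, the grammar is LL(1).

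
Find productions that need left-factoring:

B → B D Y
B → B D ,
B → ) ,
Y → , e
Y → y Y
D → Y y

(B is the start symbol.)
Yes, B has productions with common prefix 'B D'

Left-factoring is needed when two productions for the same non-terminal
share a common prefix on the right-hand side.

Productions for B:
  B → B D Y
  B → B D ,
  B → ) ,
Productions for Y:
  Y → , e
  Y → y Y

Found common prefix 'B D' in productions for B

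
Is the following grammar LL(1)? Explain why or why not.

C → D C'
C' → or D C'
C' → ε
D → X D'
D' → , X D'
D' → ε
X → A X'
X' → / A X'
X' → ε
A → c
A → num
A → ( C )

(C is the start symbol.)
Yes, the grammar is LL(1).

Relevant sets:
  FOLLOW(C') = { $, ')' }
  FOLLOW(D') = { $, ')', 'or' }
  FOLLOW(X') = { $, ')', ',', 'or' }

For C':
  PREDICT(C' → or D C') = { 'or' }
  PREDICT(C' → ε) = { $, ')' }
For D':
  PREDICT(D' → ',' X D') = { ',' }
  PREDICT(D' → ε) = { $, ')', 'or' }
For X':
  PREDICT(X' → '/' A X') = { '/' }
  PREDICT(X' → ε) = { $, ')', ',', 'or' }
For A:
  PREDICT(A → c) = { 'c' }
  PREDICT(A → num) = { 'num' }
  PREDICT(A → '(' C ')') = { '(' }
C, D, X have a single production, so nothing to check there.

All predict sets are disjoint. The grammar IS LL(1).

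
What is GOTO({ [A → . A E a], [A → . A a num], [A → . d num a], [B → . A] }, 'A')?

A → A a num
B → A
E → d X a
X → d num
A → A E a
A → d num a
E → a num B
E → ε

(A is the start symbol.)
{ [A → A . E a], [A → A . a num], [B → A .], [E → . a num B], [E → . d X a], [E → .] }

GOTO(I, 'A') = CLOSURE({ [A → αX.β] : [A → α.Xβ] ∈ I, X = 'A' })

Items with dot before 'A', with the dot advanced:
  [A → . A E a] → [A → A . E a]
  [A → . A a num] → [A → A . a num]
  [B → . A] → [B → A .]
Closure of the advanced items:
  [A → A . E a] has the dot before E: add [E → . d X a], [E → . a num B], [E → .]

GOTO = { [A → A . E a], [A → A . a num], [B → A .], [E → . a num B], [E → . d X a], [E → .] }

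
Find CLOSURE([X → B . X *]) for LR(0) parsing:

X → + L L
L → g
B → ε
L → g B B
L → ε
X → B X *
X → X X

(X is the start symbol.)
{ [B → .], [X → . + L L], [X → . B X *], [X → . X X], [X → B . X *] }

Start with: [X → B . X *]
  [X → B . X *] has the dot before X: add [X → . + L L], [X → . B X *], [X → . X X]
  [X → . B X *] has the dot before B: add [B → .]
No further items can be added.

CLOSURE = { [B → .], [X → . + L L], [X → . B X *], [X → . X X], [X → B . X *] }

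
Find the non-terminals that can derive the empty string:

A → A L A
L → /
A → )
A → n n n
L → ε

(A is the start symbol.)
A non-terminal is nullable if it can derive ε (the empty string): either it has an ε-production, or it has a production whose right-hand side consists entirely of nullable non-terminals.

ε-productions: L → ε
So L is immediately nullable.
No further non-terminal can be added: every production for the remaining non-terminals contains a terminal or a non-nullable non-terminal.
Nullable = { 'L' }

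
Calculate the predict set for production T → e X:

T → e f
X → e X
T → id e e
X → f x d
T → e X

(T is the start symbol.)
PREDICT(T → e X) = (FIRST(RHS) \ {ε}) ∪ (FOLLOW(T) if ε ∈ FIRST(RHS), i.e. RHS ⇒* ε)
FIRST(e X) = { 'e' }
ε ∉ FIRST(e X), so FOLLOW(T) is not added.
PREDICT(T → e X) = { 'e' }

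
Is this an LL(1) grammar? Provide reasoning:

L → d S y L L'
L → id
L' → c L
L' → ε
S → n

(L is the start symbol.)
A grammar is LL(1) if for each non-terminal N with multiple productions, the predict sets of those productions are pairwise disjoint, where PREDICT(N → α) = (FIRST(α) \ {ε}) ∪ (FOLLOW(N) if α ⇒* ε).

Relevant sets:
  FOLLOW(L') = { $, 'c' }

For L:
  PREDICT(L → d S y L L') = { 'd' }
  PREDICT(L → id) = { 'id' }
For L':
  PREDICT(L' → c L) = { 'c' }
  PREDICT(L' → ε) = { $, 'c' }
S has a single production, so nothing to check there.

Conflict found: Predict set conflict for L': { 'c' }
The grammar is NOT LL(1).

Answer: No. Predict set conflict for L': { 'c' }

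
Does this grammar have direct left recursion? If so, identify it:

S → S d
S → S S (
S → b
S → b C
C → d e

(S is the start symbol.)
Direct left recursion occurs when N → N α for some non-terminal N (the right-hand side begins with the left-hand side itself).

S → S d: LEFT RECURSIVE (starts with S)
S → S S (: LEFT RECURSIVE (starts with S)
S → b: starts with b
S → b C: starts with b
C → d e: starts with d

The grammar has direct left recursion on: S.

Answer: Yes, S is left-recursive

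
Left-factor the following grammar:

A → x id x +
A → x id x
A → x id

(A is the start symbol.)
Left-factoring transforms A → αβ₁ | αβ₂ into A → αA' and A' → β₁ | β₂
(α is the longest common prefix among the alternatives). Repeat until
no nonterminal has two alternatives with a common prefix.

Round 1: A has alternatives sharing prefix 'x id'. Introduce A': A → x id A'
  Add: A' → x +
  Add: A' → x
  Add: A' → ε

Round 2: A' has alternatives sharing prefix 'x'. Introduce A'': A' → x A''
  Add: A'' → +
  Add: A'' → ε

No remaining common prefixes — done.

Resulting grammar:
A → x id A'
A' → x A''
A'' → +
A'' → ε
A' → ε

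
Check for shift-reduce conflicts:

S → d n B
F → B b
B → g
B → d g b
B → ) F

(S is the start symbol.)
A shift-reduce conflict occurs when an LR(0) state has both:
  - a complete (reduce) item [A → α .] (dot at the end), and
  - a shift item [B → β . c γ] (dot before a terminal).

Augment with S' → S and build the canonical LR(0) collection (I0 = CLOSURE({[S' → . S]}), then GOTO on every symbol after a dot until no new states appear). It has 13 states:
  I0: { [S → . d n B], [S' → . S] }  — shift
  I1: { [S' → S .] }  — accept
  I2: { [S → d . n B] }  — shift
  I3: { [B → . ) F], [B → . d g b], [B → . g], [S → d n . B] }  — shift
  I4: { [B → ) . F], [B → . ) F], [B → . d g b], [B → . g], [F → . B b] }  — shift
  I5: { [S → d n B .] }  — reduce
  I6: { [B → d . g b] }  — shift
  I7: { [B → g .] }  — reduce
  I8: { [B → d g . b] }  — shift
  I9: { [B → d g b .] }  — reduce
  I10: { [F → B . b] }  — shift
  I11: { [B → ) F .] }  — reduce
  I12: { [F → B b .] }  — reduce

No state contains both a complete item and a shift item.

Answer: No shift-reduce conflicts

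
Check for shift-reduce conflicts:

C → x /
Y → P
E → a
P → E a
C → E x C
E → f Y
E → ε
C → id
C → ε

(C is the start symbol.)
Yes — I0: [C → .] vs [C → . id]; I4: [E → .] vs [E → . a]; I12: [C → .] vs [C → . id]

A shift-reduce conflict occurs when an LR(0) state has both:
  - a complete (reduce) item [A → α .] (dot at the end), and
  - a shift item [B → β . c γ] (dot before a terminal).

Augment with C' → C and build the canonical LR(0) collection (I0 = CLOSURE({[C' → . C]}), then GOTO on every symbol after a dot until no new states appear). It has 14 states:
  I0: { [C → . E x C], [C → . id], [C → . x /], [C → .], [C' → . C], [E → . a], [E → . f Y], [E → .] }  — shift, 2 reduces
  I1: { [C' → C .] }  — accept
  I2: { [C → E . x C] }  — shift
  I3: { [E → a .] }  — reduce
  I4: { [E → . a], [E → . f Y], [E → .], [E → f . Y], [P → . E a], [Y → . P] }  — shift, reduce
  I5: { [C → id .] }  — reduce
  I6: { [C → x . /] }  — shift
  I7: { [C → x / .] }  — reduce
  I8: { [P → E . a] }  — shift
  I9: { [Y → P .] }  — reduce
  I10: { [E → f Y .] }  — reduce
  I11: { [P → E a .] }  — reduce
  I12: { [C → . E x C], [C → . id], [C → . x /], [C → .], [C → E x . C], [E → . a], [E → . f Y], [E → .] }  — shift, 2 reduces
  I13: { [C → E x C .] }  — reduce

I0 contains reduce items [C → .], [E → .] and shift items [C → . id], [C → . x /], [E → . a], [E → . f Y] — shift-reduce conflict.
I4 contains reduce item [E → .] and shift items [E → . a], [E → . f Y] — shift-reduce conflict.
I12 contains reduce items [C → .], [E → .] and shift items [C → . id], [C → . x /], [E → . a], [E → . f Y] — shift-reduce conflict.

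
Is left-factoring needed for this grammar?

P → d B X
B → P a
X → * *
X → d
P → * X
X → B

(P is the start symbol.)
Left-factoring is needed when two productions for the same non-terminal
share a common prefix on the right-hand side.

Productions for P:
  P → d B X
  P → * X
Productions for X:
  X → * *
  X → d
  X → B

No common prefixes found.

Answer: No, left-factoring is not needed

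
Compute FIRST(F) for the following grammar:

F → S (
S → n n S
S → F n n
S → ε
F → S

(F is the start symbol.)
{ '(', 'n', ε }

FIRST sets of the other non-terminals involved (by the same procedure, iterated to a fixed point):
  FIRST(S) = { '(', 'n', ε }

From F → S (:
  - S is a non-terminal: add FIRST(S) \ {ε} = { '(', 'n' }
    S is nullable, so continue to the next symbol
  - '(' is a terminal: add '(' and stop
From F → S:
  - S is a non-terminal: add FIRST(S) \ {ε} = { '(', 'n' }
    S is nullable and nothing follows, so the whole right-hand side can vanish: ε ∈ FIRST(F)

Collecting: FIRST(F) = { '(', 'n', ε }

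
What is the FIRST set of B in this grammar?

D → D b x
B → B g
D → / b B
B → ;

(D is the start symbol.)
To compute FIRST(B), examine every production with B on the left-hand side, reading each right-hand side left to right until a non-nullable symbol is reached.

From B → B g:
  - B is the symbol being defined: contributes nothing new
    B is not nullable, so stop
From B → ;:
  - ';' is a terminal: add ';' and stop

Collecting: FIRST(B) = { ';' }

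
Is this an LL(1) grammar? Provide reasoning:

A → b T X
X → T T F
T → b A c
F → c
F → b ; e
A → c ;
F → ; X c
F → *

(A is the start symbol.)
Yes, the grammar is LL(1).

For A:
  PREDICT(A → b T X) = { 'b' }
  PREDICT(A → c ';') = { 'c' }
For F:
  PREDICT(F → c) = { 'c' }
  PREDICT(F → b ';' e) = { 'b' }
  PREDICT(F → ';' X c) = { ';' }
  PREDICT(F → '*') = { '*' }
X, T have a single production, so nothing to check there.

All predict sets are disjoint. The grammar IS LL(1).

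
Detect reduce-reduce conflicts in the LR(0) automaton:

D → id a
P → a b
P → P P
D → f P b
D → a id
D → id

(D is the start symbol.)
No reduce-reduce conflicts

A reduce-reduce conflict occurs when an LR(0) state has two complete items [A → α .] and [B → β .] — both call for a reduction, and with no lookahead the parser cannot choose between them.

Augment with D' → D and build the canonical LR(0) collection (I0 = CLOSURE({[D' → . D]}), then GOTO on every symbol after a dot until no new states appear). It has 12 states:
  I0: { [D → . a id], [D → . f P b], [D → . id a], [D → . id], [D' → . D] }  — shift
  I1: { [D' → D .] }  — accept
  I2: { [D → a . id] }  — shift
  I3: { [D → f . P b], [P → . P P], [P → . a b] }  — shift
  I4: { [D → id . a], [D → id .] }  — shift, reduce
  I5: { [D → id a .] }  — reduce
  I6: { [D → f P . b], [P → . P P], [P → . a b], [P → P . P] }  — shift
  I7: { [P → a . b] }  — shift
  I8: { [P → a b .] }  — reduce
  I9: { [P → . P P], [P → . a b], [P → P . P], [P → P P .] }  — shift, reduce
  I10: { [D → f P b .] }  — reduce
  I11: { [D → a id .] }  — reduce

No state contains more than one complete item.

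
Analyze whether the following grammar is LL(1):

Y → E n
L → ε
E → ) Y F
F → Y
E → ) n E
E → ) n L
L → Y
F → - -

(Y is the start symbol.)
A grammar is LL(1) if for each non-terminal N with multiple productions, the predict sets of those productions are pairwise disjoint, where PREDICT(N → α) = (FIRST(α) \ {ε}) ∪ (FOLLOW(N) if α ⇒* ε).

Relevant sets:
  FIRST(Y) = { ')' }
  FOLLOW(L) = { 'n' }

For L:
  PREDICT(L → ε) = { 'n' }
  PREDICT(L → Y) = { ')' }
For E:
  PREDICT(E → ')' Y F) = { ')' }
  PREDICT(E → ')' n E) = { ')' }
  PREDICT(E → ')' n L) = { ')' }
For F:
  PREDICT(F → Y) = { ')' }
  PREDICT(F → '-' '-') = { '-' }
Y has a single production, so nothing to check there.

Conflict found: Predict set conflict for E: { ')' }
The grammar is NOT LL(1).

Answer: No. Predict set conflict for E: { ')' }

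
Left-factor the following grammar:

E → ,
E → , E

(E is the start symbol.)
E → , E'
E' → ε
E' → E

Left-factoring transforms A → αβ₁ | αβ₂ into A → αA' and A' → β₁ | β₂
(α is the longest common prefix among the alternatives). Repeat until
no nonterminal has two alternatives with a common prefix.

Round 1: E has alternatives sharing prefix ','. Introduce E': E → , E'
  Add: E' → ε
  Add: E' → E

No remaining common prefixes — done.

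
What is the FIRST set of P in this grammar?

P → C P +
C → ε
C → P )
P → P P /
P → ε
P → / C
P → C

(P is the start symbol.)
{ ')', '+', '/', ε }

To compute FIRST(P), examine every production with P on the left-hand side, reading each right-hand side left to right until a non-nullable symbol is reached.

FIRST sets of the other non-terminals involved (by the same procedure, iterated to a fixed point):
  FIRST(C) = { ')', '+', '/', ε }

From P → C P +:
  - C is a non-terminal: add FIRST(C) \ {ε} = { ')', '+', '/' }
    C is nullable, so continue to the next symbol
  - P is the symbol being defined: contributes nothing new
    P is nullable, so continue to the next symbol
  - '+' is a terminal: add '+' and stop
From P → P P /:
  - P is the symbol being defined: contributes nothing new
    P is nullable, so continue to the next symbol
  - P is the symbol being defined: contributes nothing new
    P is nullable, so continue to the next symbol
  - '/' is a terminal: add '/' and stop
From P → ε:
  - ε-production, so ε ∈ FIRST(P)
From P → / C:
  - '/' is a terminal: add '/' and stop
From P → C:
  - C is a non-terminal: add FIRST(C) \ {ε} = { ')', '+', '/' }
    C is nullable and nothing follows, so the whole right-hand side can vanish: ε ∈ FIRST(P)

Collecting: FIRST(P) = { ')', '+', '/', ε }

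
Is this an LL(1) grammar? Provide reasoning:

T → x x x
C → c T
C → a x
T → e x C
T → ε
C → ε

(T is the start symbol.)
Yes, the grammar is LL(1).

A grammar is LL(1) if for each non-terminal N with multiple productions, the predict sets of those productions are pairwise disjoint, where PREDICT(N → α) = (FIRST(α) \ {ε}) ∪ (FOLLOW(N) if α ⇒* ε).

Relevant sets:
  FOLLOW(T) = { $ }
  FOLLOW(C) = { $ }

For T:
  PREDICT(T → x x x) = { 'x' }
  PREDICT(T → e x C) = { 'e' }
  PREDICT(T → ε) = { $ }
For C:
  PREDICT(C → c T) = { 'c' }
  PREDICT(C → a x) = { 'a' }
  PREDICT(C → ε) = { $ }

All predict sets are disjoint. The grammar IS LL(1).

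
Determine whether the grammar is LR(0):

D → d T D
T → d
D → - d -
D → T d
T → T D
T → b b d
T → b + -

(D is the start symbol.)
No. Shift-reduce conflict between [T → d .] and [T → . b + -]

A grammar is LR(0) if no state in the canonical LR(0) collection has:
  - both a shift item (dot before a terminal) and a complete item (shift-reduce conflict), or
  - two or more complete items (reduce-reduce conflict; the accept item [D' → D .] counts as a complete item here).

Augment with D' → D and build the canonical LR(0) collection (I0 = CLOSURE({[D' → . D]}), then GOTO on every symbol after a dot until no new states appear). It has 17 states:
  I0: { [D → . - d -], [D → . T d], [D → . d T D], [D' → . D], [T → . T D], [T → . b + -], [T → . b b d], [T → . d] }  — shift
  I1: { [D → - . d -] }  — shift
  I2: { [D' → D .] }  — accept
  I3: { [D → . - d -], [D → . T d], [D → . d T D], [D → T . d], [T → . T D], [T → . b + -], [T → . b b d], [T → . d], [T → T . D] }  — shift
  I4: { [T → b . + -], [T → b . b d] }  — shift
  I5: { [D → d . T D], [T → . T D], [T → . b + -], [T → . b b d], [T → . d], [T → d .] }  — shift, reduce
  I6: { [D → . - d -], [D → . T d], [D → . d T D], [D → d T . D], [T → . T D], [T → . b + -], [T → . b b d], [T → . d], [T → T . D] }  — shift
  I7: { [T → d .] }  — reduce
  I8: { [D → d T D .], [T → T D .] }  — 2 reduces
  I9: { [T → b + . -] }  — shift
  I10: { [T → b b . d] }  — shift
  I11: { [T → b b d .] }  — reduce
  I12: { [T → b + - .] }  — reduce
  I13: { [T → T D .] }  — reduce
  I14: { [D → T d .], [D → d . T D], [T → . T D], [T → . b + -], [T → . b b d], [T → . d], [T → d .] }  — shift, 2 reduces
  I15: { [D → - d . -] }  — shift
  I16: { [D → - d - .] }  — reduce

Conflict in state I5:
  Shift-reduce conflict between [T → d .] and [T → . b + -]
So the grammar is NOT LR(0).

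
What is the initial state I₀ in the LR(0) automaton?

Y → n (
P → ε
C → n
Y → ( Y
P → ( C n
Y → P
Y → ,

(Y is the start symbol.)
{ [P → . ( C n], [P → .], [Y → . ( Y], [Y → . ,], [Y → . P], [Y → . n (], [Y' → . Y] }

First, augment the grammar with Y' → Y
I₀ = CLOSURE({ [Y' → . Y] }):
  [Y' → . Y] has the dot before Y: add [Y → . n (], [Y → . ( Y], [Y → . P], [Y → . ,]
  [Y → . P] has the dot before P: add [P → .], [P → . ( C n]
No further items can be added.

I₀ = { [P → . ( C n], [P → .], [Y → . ( Y], [Y → . ,], [Y → . P], [Y → . n (], [Y' → . Y] }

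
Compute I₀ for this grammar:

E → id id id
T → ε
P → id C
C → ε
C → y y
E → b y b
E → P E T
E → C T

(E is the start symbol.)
First, augment the grammar with E' → E
I₀ = CLOSURE({ [E' → . E] }):
  [E' → . E] has the dot before E: add [E → . id id id], [E → . b y b], [E → . P E T], [E → . C T]
  [E → . P E T] has the dot before P: add [P → . id C]
  [E → . C T] has the dot before C: add [C → .], [C → . y y]
No further items can be added.

I₀ = { [C → . y y], [C → .], [E → . C T], [E → . P E T], [E → . b y b], [E → . id id id], [E' → . E], [P → . id C] }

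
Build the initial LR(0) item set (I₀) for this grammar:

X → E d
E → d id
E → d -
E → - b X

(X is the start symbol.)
First, augment the grammar with X' → X
I₀ = CLOSURE({ [X' → . X] }):
  [X' → . X] has the dot before X: add [X → . E d]
  [X → . E d] has the dot before E: add [E → . d id], [E → . d -], [E → . - b X]
No further items can be added.

I₀ = { [E → . - b X], [E → . d -], [E → . d id], [X → . E d], [X' → . X] }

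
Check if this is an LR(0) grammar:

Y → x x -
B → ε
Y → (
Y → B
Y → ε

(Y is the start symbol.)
No. Shift-reduce conflict between [B → .] and [Y → . (]

A grammar is LR(0) if no state in the canonical LR(0) collection has:
  - both a shift item (dot before a terminal) and a complete item (shift-reduce conflict), or
  - two or more complete items (reduce-reduce conflict; the accept item [Y' → Y .] counts as a complete item here).

Augment with Y' → Y and build the canonical LR(0) collection (I0 = CLOSURE({[Y' → . Y]}), then GOTO on every symbol after a dot until no new states appear). It has 7 states:
  I0: { [B → .], [Y → . (], [Y → . B], [Y → . x x -], [Y → .], [Y' → . Y] }  — shift, 2 reduces
  I1: { [Y → ( .] }  — reduce
  I2: { [Y → B .] }  — reduce
  I3: { [Y' → Y .] }  — accept
  I4: { [Y → x . x -] }  — shift
  I5: { [Y → x x . -] }  — shift
  I6: { [Y → x x - .] }  — reduce

Conflict in state I0:
  Shift-reduce conflict between [B → .] and [Y → . (]
So the grammar is NOT LR(0).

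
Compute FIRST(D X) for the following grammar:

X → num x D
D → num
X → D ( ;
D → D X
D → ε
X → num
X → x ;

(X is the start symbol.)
{ '(', 'num', 'x' }

FIRST sets of the non-terminals involved (from the grammar, by fixed-point iteration):
  FIRST(D) = { '(', 'num', 'x', ε }
  FIRST(X) = { '(', 'num', 'x' }

To compute FIRST(D X), process the symbols left to right:
Symbol D is a non-terminal. Add FIRST(D) \ {ε} = { '(', 'num', 'x' }
D is nullable (ε ∈ FIRST(D)), continue to the next symbol.
Symbol X is a non-terminal. Add FIRST(X) \ {ε} = { '(', 'num', 'x' }
X is not nullable (ε ∉ FIRST(X)), so stop here.
FIRST(D X) = { '(', 'num', 'x' }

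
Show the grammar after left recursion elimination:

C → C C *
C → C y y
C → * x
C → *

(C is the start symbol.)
C → * x C'
C → * C'
C' → C * C'
C' → y y C'
C' → ε

C is directly left-recursive. The standard transformation for
  A → A α₁ | ... | A α_m | β₁ | ... | β_n
is
  A  → β₁ A' | ... | β_n A'
  A' → α₁ A' | ... | α_m A' | ε

C → * x becomes C → * x C'
C → * becomes C → * C'
C → C C * becomes C' → C * C'
C → C y y becomes C' → y y C'
Add C' → ε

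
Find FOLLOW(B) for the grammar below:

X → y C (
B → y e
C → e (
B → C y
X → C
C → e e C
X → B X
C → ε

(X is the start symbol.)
In X → B X: B is followed by X, add FIRST(X) \ {ε} = { 'e', 'y' }
  X is nullable, so also add FOLLOW(X)

The FOLLOW sets referred to above (computed the same way, to a fixed point):
  FOLLOW(X) = { $ }

Taking the union: FOLLOW(B) = { $, 'e', 'y' }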